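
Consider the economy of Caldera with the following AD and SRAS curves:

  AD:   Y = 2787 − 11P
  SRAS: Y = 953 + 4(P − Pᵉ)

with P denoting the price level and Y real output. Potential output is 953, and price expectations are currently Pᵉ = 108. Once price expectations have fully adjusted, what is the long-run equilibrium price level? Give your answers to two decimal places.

Short run: with Pᵉ = 108, SRAS is Y = 521 + 4P. Setting AD = SRAS gives 2266 = 15P, so P = 151.07 and Y = 2787 − 11P = 1125.27.
Output 1125.27 is above potential 953, so over time expected prices rise and SRAS shifts left until Y returns to 953.
Long run: Y = 953 on the AD curve gives 953 = 2787 − 11P, so P = 166.73.

Long-run P = 166.73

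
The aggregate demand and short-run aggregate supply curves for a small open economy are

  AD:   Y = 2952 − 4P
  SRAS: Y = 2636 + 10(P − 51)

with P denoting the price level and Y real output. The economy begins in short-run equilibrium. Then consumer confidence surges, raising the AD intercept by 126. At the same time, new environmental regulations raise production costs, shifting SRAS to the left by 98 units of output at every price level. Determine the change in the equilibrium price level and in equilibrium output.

ΔP = +16, ΔY = +62

After both shocks: AD is Y = 3078 − 4P and SRAS is Y = 2028 + 10P.
Setting them equal: 1050 = 14P, so P = 75.
Y = 3078 − 4·75 = 2778.
Initially P = 59, Y = 2716, so ΔP = +16 and ΔY = +62.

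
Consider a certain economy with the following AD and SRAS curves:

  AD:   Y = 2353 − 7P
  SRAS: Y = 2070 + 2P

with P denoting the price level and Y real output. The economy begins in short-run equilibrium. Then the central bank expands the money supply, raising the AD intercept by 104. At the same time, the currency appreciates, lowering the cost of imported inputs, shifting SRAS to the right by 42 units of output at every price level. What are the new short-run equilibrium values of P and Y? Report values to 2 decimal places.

P = 38.33, Y = 2188.67

After both shocks: AD is Y = 2457 − 7P and SRAS is Y = 2112 + 2P.
Setting them equal: 345 = 9P, so P = 38.33.
Substituting into AD, Y = 2188.67.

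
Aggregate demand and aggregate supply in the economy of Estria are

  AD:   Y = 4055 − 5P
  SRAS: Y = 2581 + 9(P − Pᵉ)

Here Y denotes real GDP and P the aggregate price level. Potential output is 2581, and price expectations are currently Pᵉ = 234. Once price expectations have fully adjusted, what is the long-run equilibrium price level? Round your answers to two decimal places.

Short run: with Pᵉ = 234, SRAS is Y = 475 + 9P. Setting AD = SRAS gives 3580 = 14P, so P = 255.71 and Y = 4055 − 5P = 2776.43.
Output 2776.43 is above potential 2581, so over time expected prices rise and SRAS shifts left until Y returns to 2581.
Long run: Y = 2581 on the AD curve gives 2581 = 4055 − 5P, so P = 294.80.

Long-run P = 294.80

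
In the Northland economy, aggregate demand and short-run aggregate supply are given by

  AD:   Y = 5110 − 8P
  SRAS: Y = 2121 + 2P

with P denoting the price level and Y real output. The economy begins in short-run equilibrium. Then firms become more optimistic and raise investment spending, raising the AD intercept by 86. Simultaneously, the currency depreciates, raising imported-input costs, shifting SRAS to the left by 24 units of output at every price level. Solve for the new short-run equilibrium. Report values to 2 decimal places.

P = 309.90, Y = 2716.80

After both shocks: AD is Y = 5196 − 8P and SRAS is Y = 2097 + 2P.
Setting them equal: 3099 = 10P, so P = 309.90.
Substituting into AD, Y = 2716.80.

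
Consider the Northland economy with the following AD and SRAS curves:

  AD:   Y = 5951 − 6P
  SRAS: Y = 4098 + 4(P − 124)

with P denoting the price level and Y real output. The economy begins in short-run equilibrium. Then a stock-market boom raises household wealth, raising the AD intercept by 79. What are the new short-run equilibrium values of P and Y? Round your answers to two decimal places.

This is a positive demand shock: AD shifts right.
New AD: Y = 6030 − 6P.
SRAS can be written Y = 3602 + 4P.
Set AD = SRAS: 6030 − 6P = 3602 + 4P, so 2428 = 10P and P = 242.80.
Substituting into AD, Y = 4573.20.

P = 242.80, Y = 4573.20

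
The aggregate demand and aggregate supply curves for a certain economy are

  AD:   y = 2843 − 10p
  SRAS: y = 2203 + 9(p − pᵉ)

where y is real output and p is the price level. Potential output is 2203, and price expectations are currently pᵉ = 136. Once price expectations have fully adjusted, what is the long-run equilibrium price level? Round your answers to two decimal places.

Short run: with pᵉ = 136, SRAS is y = 979 + 9p. Setting AD = SRAS gives 1864 = 19p, so p = 98.11 and y = 2843 − 10p = 1861.95.
Output 1861.95 is below potential 2203, so over time expected prices fall and SRAS shifts right until y returns to 2203.
Long run: y = 2203 on the AD curve gives 2203 = 2843 − 10p, so p = 64.00.

Long-run p = 64.00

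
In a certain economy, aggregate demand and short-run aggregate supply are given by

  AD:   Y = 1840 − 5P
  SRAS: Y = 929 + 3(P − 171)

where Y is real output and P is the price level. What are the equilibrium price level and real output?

Write SRAS as Y = 929 + 3P − 513 = 416 + 3P.
Set AD = SRAS: 1840 − 5P = 416 + 3P, so 1424 = 8P and P = 178.
Then Y = 1840 − 5·178 = 950.

P = 178, Y = 950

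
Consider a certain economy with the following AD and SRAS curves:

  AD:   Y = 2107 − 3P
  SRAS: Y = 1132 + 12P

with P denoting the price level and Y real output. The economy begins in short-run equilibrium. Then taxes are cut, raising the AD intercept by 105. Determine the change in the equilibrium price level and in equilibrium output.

ΔP = +7, ΔY = +84

This is a positive demand shock: AD shifts right.
New AD: Y = 2212 − 3P.
Set AD = SRAS: 2212 − 3P = 1132 + 12P, so 1080 = 15P and P = 72.
Y = 2212 − 3·72 = 1996.
Initially P = 65, Y = 1912, so ΔP = +7 and ΔY = +84.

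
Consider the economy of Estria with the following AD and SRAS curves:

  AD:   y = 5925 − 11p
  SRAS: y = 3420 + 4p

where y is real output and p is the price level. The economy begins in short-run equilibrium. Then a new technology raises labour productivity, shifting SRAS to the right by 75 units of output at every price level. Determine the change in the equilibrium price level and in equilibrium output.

This is a positive supply shock: SRAS shifts right.
New SRAS: y = 3495 + 4p.
Set AD = SRAS: 5925 − 11p = 3495 + 4p, so 2430 = 15p and p = 162.
y = 5925 − 11·162 = 4143.
Initially p = 167, y = 4088, so Δp = -5 and Δy = +55.

Δp = -5, Δy = +55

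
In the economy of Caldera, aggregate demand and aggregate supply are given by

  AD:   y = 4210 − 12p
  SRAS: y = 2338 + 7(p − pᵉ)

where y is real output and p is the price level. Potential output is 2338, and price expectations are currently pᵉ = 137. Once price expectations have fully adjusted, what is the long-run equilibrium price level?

Short run: with pᵉ = 137, SRAS is y = 1379 + 7p. Setting AD = SRAS gives 2831 = 19p, so p = 149 and y = 4210 − 12·149 = 2422.
Output 2422 is above potential 2338, so over time expected prices rise and SRAS shifts left until y returns to 2338.
Long run: y = 2338 on the AD curve gives 2338 = 4210 − 12p, so p = 156.

Long-run p = 156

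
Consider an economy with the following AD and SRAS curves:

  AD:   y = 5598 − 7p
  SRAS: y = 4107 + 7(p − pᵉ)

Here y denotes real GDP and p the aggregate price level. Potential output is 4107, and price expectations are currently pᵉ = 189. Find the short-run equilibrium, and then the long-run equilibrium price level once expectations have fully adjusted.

Short run: p = 201, y = 4191. Long run: p = 213.

Short run: with pᵉ = 189, SRAS is y = 2784 + 7p. Setting AD = SRAS gives 2814 = 14p, so p = 201 and y = 5598 − 7·201 = 4191.
Output 4191 is above potential 4107, so over time expected prices rise and SRAS shifts left until y returns to 4107.
Long run: y = 4107 on the AD curve gives 4107 = 5598 − 7p, so p = 213.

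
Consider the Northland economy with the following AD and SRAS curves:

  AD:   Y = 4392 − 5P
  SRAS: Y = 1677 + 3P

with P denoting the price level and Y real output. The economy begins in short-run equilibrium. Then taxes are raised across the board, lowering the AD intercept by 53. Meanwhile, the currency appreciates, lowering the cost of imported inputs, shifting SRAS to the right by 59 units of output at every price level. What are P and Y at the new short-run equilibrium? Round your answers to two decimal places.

After both shocks: AD is Y = 4339 − 5P and SRAS is Y = 1736 + 3P.
Setting them equal: 2603 = 8P, so P = 325.38.
Substituting into AD, Y = 2712.13.

P = 325.38, Y = 2712.13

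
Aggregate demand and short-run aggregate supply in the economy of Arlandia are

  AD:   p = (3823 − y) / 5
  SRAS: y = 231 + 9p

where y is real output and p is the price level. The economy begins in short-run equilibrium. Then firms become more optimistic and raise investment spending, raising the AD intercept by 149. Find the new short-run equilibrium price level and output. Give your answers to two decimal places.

p = 267.21, y = 2635.93

This is a positive demand shock: AD shifts right.
New AD: y = 3972 − 5p.
Set AD = SRAS: 3972 − 5p = 231 + 9p, so 3741 = 14p and p = 267.21.
Substituting into AD, y = 2635.93.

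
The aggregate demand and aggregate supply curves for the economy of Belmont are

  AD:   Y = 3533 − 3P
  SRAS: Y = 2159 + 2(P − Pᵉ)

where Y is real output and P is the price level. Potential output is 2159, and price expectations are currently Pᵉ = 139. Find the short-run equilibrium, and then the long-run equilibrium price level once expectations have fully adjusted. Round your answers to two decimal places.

Short run: P = 330.40, Y = 2541.80. Long run: P = 458.00.

Short run: with Pᵉ = 139, SRAS is Y = 1881 + 2P. Setting AD = SRAS gives 1652 = 5P, so P = 330.40 and Y = 3533 − 3P = 2541.80.
Output 2541.80 is above potential 2159, so over time expected prices rise and SRAS shifts left until Y returns to 2159.
Long run: Y = 2159 on the AD curve gives 2159 = 3533 − 3P, so P = 458.00.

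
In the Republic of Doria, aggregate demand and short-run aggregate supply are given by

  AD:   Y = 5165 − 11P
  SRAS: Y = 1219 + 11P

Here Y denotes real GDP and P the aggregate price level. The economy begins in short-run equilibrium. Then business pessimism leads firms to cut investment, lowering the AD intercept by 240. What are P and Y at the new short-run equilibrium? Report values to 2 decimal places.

P = 168.45, Y = 3072.00

This is a negative demand shock: AD shifts left.
New AD: Y = 4925 − 11P.
Set AD = SRAS: 4925 − 11P = 1219 + 11P, so 3706 = 22P and P = 168.45.
Substituting into AD, Y = 3072.00.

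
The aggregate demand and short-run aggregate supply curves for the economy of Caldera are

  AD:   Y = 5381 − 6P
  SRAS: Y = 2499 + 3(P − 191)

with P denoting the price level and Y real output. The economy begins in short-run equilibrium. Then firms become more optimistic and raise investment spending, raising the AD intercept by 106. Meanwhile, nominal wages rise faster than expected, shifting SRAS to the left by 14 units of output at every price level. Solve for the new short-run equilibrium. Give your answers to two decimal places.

After both shocks: AD is Y = 5487 − 6P and SRAS is Y = 1912 + 3P.
Setting them equal: 3575 = 9P, so P = 397.22.
Substituting into AD, Y = 3103.67.

P = 397.22, Y = 3103.67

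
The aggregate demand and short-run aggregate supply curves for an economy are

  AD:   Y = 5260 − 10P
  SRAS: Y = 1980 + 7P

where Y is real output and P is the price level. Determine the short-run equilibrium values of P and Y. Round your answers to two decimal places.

Set AD = SRAS: 5260 − 10P = 1980 + 7P, so 3280 = 17P and P = 192.94.
Substituting into AD, Y = 5260 − 10P = 3330.59.

P = 192.94, Y = 3330.59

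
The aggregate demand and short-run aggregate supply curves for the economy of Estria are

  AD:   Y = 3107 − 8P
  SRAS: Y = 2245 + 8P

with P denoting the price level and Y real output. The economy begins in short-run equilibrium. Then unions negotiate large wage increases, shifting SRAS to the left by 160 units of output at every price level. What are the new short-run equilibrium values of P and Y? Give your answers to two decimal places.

This is a negative supply shock: SRAS shifts left.
New SRAS: Y = 2085 + 8P.
Set AD = SRAS: 3107 − 8P = 2085 + 8P, so 1022 = 16P and P = 63.88.
Substituting into AD, Y = 2596.00.

P = 63.88, Y = 2596.00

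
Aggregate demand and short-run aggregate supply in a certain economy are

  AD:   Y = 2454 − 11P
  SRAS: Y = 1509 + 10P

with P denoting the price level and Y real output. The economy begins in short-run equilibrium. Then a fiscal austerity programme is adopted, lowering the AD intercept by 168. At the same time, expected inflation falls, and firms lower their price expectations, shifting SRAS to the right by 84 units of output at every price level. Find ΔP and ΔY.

ΔP = -12, ΔY = -36

After both shocks: AD is Y = 2286 − 11P and SRAS is Y = 1593 + 10P.
Setting them equal: 693 = 21P, so P = 33.
Y = 2286 − 11·33 = 1923.
Initially P = 45, Y = 1959, so ΔP = -12 and ΔY = -36.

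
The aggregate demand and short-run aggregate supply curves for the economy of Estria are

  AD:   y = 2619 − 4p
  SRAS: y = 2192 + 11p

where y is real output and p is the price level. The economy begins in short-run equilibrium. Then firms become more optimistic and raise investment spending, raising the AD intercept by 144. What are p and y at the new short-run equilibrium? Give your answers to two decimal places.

This is a positive demand shock: AD shifts right.
New AD: y = 2763 − 4p.
Set AD = SRAS: 2763 − 4p = 2192 + 11p, so 571 = 15p and p = 38.07.
Substituting into AD, y = 2610.73.

p = 38.07, y = 2610.73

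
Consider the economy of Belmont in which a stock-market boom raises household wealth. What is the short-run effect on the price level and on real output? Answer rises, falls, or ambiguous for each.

This is a positive demand shock: AD shifts right.
Moving along the upward-sloping SRAS curve, P rises and Y rises.

Price level: rises; output: rises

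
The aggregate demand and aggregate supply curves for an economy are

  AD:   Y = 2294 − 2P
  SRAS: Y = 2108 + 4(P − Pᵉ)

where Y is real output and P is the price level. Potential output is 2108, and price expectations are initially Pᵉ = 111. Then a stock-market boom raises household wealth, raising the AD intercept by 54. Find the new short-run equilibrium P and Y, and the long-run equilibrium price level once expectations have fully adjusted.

Short run: P = 114, Y = 2120. Long run: P = 120.

AD shifts right: new AD is Y = 2348 − 2P. With Pᵉ = 111, SRAS is Y = 1664 + 4P.
Short run: 2348 − 2P = 1664 + 4P gives 684 = 6P, so P = 114 and Y = 2348 − 2·114 = 2120.
Y = 2120 is above potential 2108; expectations adjust and SRAS shifts left until Y = 2108.
Long run: on the new AD curve, 2108 = 2348 − 2P gives P = 120.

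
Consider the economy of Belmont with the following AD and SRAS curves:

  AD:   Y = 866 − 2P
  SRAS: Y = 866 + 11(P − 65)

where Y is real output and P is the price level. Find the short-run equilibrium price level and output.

Write SRAS as Y = 866 + 11P − 715 = 151 + 11P.
Set AD = SRAS: 866 − 2P = 151 + 11P, so 715 = 13P and P = 55.
Then Y = 866 − 2·55 = 756.

P = 55, Y = 756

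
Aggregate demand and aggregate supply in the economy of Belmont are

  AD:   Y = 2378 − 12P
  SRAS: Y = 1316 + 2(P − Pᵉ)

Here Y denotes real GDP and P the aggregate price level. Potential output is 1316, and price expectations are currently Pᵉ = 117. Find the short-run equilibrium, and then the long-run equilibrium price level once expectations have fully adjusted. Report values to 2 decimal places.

Short run: P = 92.57, Y = 1267.14. Long run: P = 88.50.

Short run: with Pᵉ = 117, SRAS is Y = 1082 + 2P. Setting AD = SRAS gives 1296 = 14P, so P = 92.57 and Y = 2378 − 12P = 1267.14.
Output 1267.14 is below potential 1316, so over time expected prices fall and SRAS shifts right until Y returns to 1316.
Long run: Y = 1316 on the AD curve gives 1316 = 2378 − 12P, so P = 88.50.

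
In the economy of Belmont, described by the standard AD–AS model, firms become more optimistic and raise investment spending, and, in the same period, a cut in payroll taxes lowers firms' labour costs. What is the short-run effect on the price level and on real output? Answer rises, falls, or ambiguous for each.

Price level: ambiguous; output: rises

The first event is a positive demand shock: AD shifts right, which by itself pushes P up and Y up.
The second is a favourable supply shock: SRAS shifts right, which by itself pushes P down and Y up.
The two shocks push P in opposite directions, so the effect on P is ambiguous. Both shocks push Y up, so Y rises.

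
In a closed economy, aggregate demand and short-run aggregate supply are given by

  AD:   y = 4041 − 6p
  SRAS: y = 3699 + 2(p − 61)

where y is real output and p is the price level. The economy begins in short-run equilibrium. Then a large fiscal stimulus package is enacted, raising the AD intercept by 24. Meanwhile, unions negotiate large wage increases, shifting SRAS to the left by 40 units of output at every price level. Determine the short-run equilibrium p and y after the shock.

p = 66, y = 3669

After both shocks: AD is y = 4065 − 6p and SRAS is y = 3537 + 2p.
Setting them equal: 528 = 8p, so p = 66.
y = 4065 − 6·66 = 3669.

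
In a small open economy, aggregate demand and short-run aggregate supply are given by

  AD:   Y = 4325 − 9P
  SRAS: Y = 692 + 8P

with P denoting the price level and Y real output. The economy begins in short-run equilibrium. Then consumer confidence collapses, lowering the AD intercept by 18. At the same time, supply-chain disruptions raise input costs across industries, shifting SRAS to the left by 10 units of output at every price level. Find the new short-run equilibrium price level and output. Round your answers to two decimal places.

P = 213.24, Y = 2387.88

After both shocks: AD is Y = 4307 − 9P and SRAS is Y = 682 + 8P.
Setting them equal: 3625 = 17P, so P = 213.24.
Substituting into AD, Y = 2387.88.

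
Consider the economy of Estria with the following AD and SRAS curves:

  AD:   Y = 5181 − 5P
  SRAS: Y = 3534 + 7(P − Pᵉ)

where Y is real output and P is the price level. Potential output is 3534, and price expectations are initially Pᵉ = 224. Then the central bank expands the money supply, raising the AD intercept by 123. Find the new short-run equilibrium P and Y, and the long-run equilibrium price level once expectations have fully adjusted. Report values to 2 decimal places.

Short run: P = 278.17, Y = 3913.17. Long run: P = 354.00.

AD shifts right: new AD is Y = 5304 − 5P. With Pᵉ = 224, SRAS is Y = 1966 + 7P.
Short run: 5304 − 5P = 1966 + 7P gives 3338 = 12P, so P = 278.17 and Y = 5304 − 5P = 3913.17.
Y = 3913.17 is above potential 3534; expectations adjust and SRAS shifts left until Y = 3534.
Long run: on the new AD curve, 3534 = 5304 − 5P gives P = 354.00.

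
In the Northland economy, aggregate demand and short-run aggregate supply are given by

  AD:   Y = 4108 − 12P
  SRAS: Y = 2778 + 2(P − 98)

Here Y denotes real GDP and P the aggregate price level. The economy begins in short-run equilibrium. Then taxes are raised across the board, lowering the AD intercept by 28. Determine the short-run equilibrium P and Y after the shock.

P = 107, Y = 2796

This is a negative demand shock: AD shifts left.
New AD: Y = 4080 − 12P.
SRAS can be written Y = 2582 + 2P.
Set AD = SRAS: 4080 − 12P = 2582 + 2P, so 1498 = 14P and P = 107.
Y = 4080 − 12·107 = 2796.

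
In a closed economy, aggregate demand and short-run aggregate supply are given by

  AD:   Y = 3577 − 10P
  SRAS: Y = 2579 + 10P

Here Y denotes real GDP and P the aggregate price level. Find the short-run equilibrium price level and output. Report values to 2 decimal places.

P = 49.90, Y = 3078.00

Set AD = SRAS: 3577 − 10P = 2579 + 10P, so 998 = 20P and P = 49.90.
Substituting into AD, Y = 3577 − 10P = 3078.00.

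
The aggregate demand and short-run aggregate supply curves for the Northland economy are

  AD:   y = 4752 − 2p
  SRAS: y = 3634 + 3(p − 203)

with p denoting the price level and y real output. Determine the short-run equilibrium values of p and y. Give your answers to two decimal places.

Write SRAS as y = 3634 + 3p − 609 = 3025 + 3p.
Set AD = SRAS: 4752 − 2p = 3025 + 3p, so 1727 = 5p and p = 345.40.
Substituting into AD, y = 4752 − 2p = 4061.20.

p = 345.40, y = 4061.20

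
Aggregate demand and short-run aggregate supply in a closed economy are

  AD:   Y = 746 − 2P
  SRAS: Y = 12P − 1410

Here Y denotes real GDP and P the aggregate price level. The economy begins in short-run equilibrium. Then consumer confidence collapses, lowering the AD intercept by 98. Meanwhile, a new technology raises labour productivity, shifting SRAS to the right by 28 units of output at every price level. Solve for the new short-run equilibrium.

After both shocks: AD is Y = 648 − 2P and SRAS is Y = 12P − 1382.
Setting them equal: 2030 = 14P, so P = 145.
Y = 648 − 2·145 = 358.

P = 145, Y = 358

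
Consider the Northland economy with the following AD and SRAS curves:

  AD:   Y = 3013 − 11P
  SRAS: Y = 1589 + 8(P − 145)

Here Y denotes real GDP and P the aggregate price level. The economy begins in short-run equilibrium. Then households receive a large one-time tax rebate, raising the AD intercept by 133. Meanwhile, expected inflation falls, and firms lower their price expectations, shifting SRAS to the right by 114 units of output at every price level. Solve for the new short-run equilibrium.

After both shocks: AD is Y = 3146 − 11P and SRAS is Y = 543 + 8P.
Setting them equal: 2603 = 19P, so P = 137.
Y = 3146 − 11·137 = 1639.

P = 137, Y = 1639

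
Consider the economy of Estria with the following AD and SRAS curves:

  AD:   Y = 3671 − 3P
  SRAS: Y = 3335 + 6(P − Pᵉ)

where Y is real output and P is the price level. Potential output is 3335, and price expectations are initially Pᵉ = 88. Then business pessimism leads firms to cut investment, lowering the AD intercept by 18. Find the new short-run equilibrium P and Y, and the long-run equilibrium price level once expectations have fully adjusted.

Short run: P = 94, Y = 3371. Long run: P = 106.

AD shifts left: new AD is Y = 3653 − 3P. With Pᵉ = 88, SRAS is Y = 2807 + 6P.
Short run: 3653 − 3P = 2807 + 6P gives 846 = 9P, so P = 94 and Y = 3653 − 3·94 = 3371.
Y = 3371 is above potential 3335; expectations adjust and SRAS shifts left until Y = 3335.
Long run: on the new AD curve, 3335 = 3653 − 3P gives P = 106.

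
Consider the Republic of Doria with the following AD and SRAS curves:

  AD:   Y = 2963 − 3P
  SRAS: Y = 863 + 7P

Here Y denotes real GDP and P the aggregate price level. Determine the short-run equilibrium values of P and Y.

P = 210, Y = 2333

Set AD = SRAS: 2963 − 3P = 863 + 7P, so 2100 = 10P and P = 210.
Then Y = 2963 − 3·210 = 2333.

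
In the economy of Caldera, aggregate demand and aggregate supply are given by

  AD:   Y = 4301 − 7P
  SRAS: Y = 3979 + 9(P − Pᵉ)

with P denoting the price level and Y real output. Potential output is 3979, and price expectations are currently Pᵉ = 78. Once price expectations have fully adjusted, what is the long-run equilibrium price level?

Long-run P = 46

Short run: with Pᵉ = 78, SRAS is Y = 3277 + 9P. Setting AD = SRAS gives 1024 = 16P, so P = 64 and Y = 4301 − 7·64 = 3853.
Output 3853 is below potential 3979, so over time expected prices fall and SRAS shifts right until Y returns to 3979.
Long run: Y = 3979 on the AD curve gives 3979 = 4301 − 7P, so P = 46.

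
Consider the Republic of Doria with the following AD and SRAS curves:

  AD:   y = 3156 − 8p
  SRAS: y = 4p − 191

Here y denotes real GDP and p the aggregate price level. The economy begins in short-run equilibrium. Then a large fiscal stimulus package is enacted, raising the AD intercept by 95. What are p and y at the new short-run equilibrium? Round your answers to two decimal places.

p = 286.83, y = 956.33

This is a positive demand shock: AD shifts right.
New AD: y = 3251 − 8p.
Set AD = SRAS: 3251 − 8p = 4p − 191, so 3442 = 12p and p = 286.83.
Substituting into AD, y = 956.33.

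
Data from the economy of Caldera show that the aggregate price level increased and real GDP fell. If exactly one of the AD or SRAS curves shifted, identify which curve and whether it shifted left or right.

SRAS shifted left

P rose and Y fell. An AD shift moves P and Y in the same direction; an SRAS shift moves them in opposite directions.
Here P and Y moved in opposite directions, so the SRAS curve shifted.
Since Y fell, SRAS shifted left.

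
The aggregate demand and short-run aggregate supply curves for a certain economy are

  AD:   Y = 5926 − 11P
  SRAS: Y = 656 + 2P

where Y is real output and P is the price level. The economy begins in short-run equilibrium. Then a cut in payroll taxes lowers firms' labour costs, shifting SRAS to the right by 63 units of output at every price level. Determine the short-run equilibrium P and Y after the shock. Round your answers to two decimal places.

P = 400.54, Y = 1520.08

This is a positive supply shock: SRAS shifts right.
New SRAS: Y = 719 + 2P.
Set AD = SRAS: 5926 − 11P = 719 + 2P, so 5207 = 13P and P = 400.54.
Substituting into AD, Y = 1520.08.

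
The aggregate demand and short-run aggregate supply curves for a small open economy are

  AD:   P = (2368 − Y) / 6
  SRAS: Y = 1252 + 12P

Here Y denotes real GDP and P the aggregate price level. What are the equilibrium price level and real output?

Rearrange AD to Y = 2368 − 6P.
Set AD = SRAS: 2368 − 6P = 1252 + 12P, so 1116 = 18P and P = 62.
Then Y = 2368 − 6·62 = 1996.

P = 62, Y = 1996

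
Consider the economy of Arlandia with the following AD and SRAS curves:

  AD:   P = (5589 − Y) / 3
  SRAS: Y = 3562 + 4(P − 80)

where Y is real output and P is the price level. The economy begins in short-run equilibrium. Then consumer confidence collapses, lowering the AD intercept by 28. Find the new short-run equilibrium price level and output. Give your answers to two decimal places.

This is a negative demand shock: AD shifts left.
New AD: Y = 5561 − 3P.
SRAS can be written Y = 3242 + 4P.
Set AD = SRAS: 5561 − 3P = 3242 + 4P, so 2319 = 7P and P = 331.29.
Substituting into AD, Y = 4567.14.

P = 331.29, Y = 4567.14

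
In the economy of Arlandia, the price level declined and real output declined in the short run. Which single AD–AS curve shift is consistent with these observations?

AD shifted left

P fell and Y fell. An AD shift moves P and Y in the same direction; an SRAS shift moves them in opposite directions.
Here P and Y moved in the same direction, so the AD curve shifted.
Since Y fell, AD shifted left.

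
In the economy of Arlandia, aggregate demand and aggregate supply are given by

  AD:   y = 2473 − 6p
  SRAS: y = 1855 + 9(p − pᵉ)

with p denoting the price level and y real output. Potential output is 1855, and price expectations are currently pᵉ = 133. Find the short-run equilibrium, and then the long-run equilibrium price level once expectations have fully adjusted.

Short run: p = 121, y = 1747. Long run: p = 103.

Short run: with pᵉ = 133, SRAS is y = 658 + 9p. Setting AD = SRAS gives 1815 = 15p, so p = 121 and y = 2473 − 6·121 = 1747.
Output 1747 is below potential 1855, so over time expected prices fall and SRAS shifts right until y returns to 1855.
Long run: y = 1855 on the AD curve gives 1855 = 2473 − 6p, so p = 103.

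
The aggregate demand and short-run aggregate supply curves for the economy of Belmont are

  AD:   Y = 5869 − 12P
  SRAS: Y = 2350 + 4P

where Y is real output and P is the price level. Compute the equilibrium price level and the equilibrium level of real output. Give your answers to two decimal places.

Set AD = SRAS: 5869 − 12P = 2350 + 4P, so 3519 = 16P and P = 219.94.
Substituting into AD, Y = 5869 − 12P = 3229.75.

P = 219.94, Y = 3229.75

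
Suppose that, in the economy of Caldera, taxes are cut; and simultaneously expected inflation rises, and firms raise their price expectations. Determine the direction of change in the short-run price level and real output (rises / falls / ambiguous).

Price level: rises; output: ambiguous

The first event is a positive demand shock: AD shifts right, which by itself pushes P up and Y up.
The second is an adverse supply shock: SRAS shifts left, which by itself pushes P up and Y down.
Both shocks push P up, so P rises. The two shocks push Y in opposite directions, so the effect on Y is ambiguous.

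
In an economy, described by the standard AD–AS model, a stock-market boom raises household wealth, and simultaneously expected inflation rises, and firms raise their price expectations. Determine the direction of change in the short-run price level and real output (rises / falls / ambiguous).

Price level: rises; output: ambiguous

The first event is a positive demand shock: AD shifts right, which by itself pushes P up and Y up.
The second is an adverse supply shock: SRAS shifts left, which by itself pushes P up and Y down.
Both shocks push P up, so P rises. The two shocks push Y in opposite directions, so the effect on Y is ambiguous.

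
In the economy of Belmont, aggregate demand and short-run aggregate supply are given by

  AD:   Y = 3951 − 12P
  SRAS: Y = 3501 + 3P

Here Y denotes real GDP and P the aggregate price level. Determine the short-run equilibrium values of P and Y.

P = 30, Y = 3591

Set AD = SRAS: 3951 − 12P = 3501 + 3P, so 450 = 15P and P = 30.
Then Y = 3951 − 12·30 = 3591.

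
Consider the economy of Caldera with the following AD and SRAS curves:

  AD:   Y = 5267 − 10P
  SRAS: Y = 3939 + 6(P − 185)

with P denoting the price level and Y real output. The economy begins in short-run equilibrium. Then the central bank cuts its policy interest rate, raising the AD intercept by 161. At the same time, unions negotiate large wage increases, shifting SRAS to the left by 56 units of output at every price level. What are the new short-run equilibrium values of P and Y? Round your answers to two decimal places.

After both shocks: AD is Y = 5428 − 10P and SRAS is Y = 2773 + 6P.
Setting them equal: 2655 = 16P, so P = 165.94.
Substituting into AD, Y = 3768.63.

P = 165.94, Y = 3768.63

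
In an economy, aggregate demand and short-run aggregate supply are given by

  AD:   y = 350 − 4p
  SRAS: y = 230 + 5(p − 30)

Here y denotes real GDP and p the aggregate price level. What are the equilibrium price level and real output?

Write SRAS as y = 230 + 5p − 150 = 80 + 5p.
Set AD = SRAS: 350 − 4p = 80 + 5p, so 270 = 9p and p = 30.
Then y = 350 − 4·30 = 230.

p = 30, y = 230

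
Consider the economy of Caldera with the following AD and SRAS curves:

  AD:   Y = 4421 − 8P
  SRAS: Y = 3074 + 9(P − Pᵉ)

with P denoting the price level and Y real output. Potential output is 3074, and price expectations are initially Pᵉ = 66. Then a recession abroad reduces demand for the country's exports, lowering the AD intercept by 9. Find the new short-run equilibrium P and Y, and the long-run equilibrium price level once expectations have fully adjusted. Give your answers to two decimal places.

Short run: P = 113.65, Y = 3502.82. Long run: P = 167.25.

AD shifts left: new AD is Y = 4412 − 8P. With Pᵉ = 66, SRAS is Y = 2480 + 9P.
Short run: 4412 − 8P = 2480 + 9P gives 1932 = 17P, so P = 113.65 and Y = 4412 − 8P = 3502.82.
Y = 3502.82 is above potential 3074; expectations adjust and SRAS shifts left until Y = 3074.
Long run: on the new AD curve, 3074 = 4412 − 8P gives P = 167.25.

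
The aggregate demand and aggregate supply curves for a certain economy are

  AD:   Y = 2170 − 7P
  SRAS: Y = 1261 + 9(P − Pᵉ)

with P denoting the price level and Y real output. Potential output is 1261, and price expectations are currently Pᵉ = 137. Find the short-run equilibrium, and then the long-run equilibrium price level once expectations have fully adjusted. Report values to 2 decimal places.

Short run: P = 133.88, Y = 1232.88. Long run: P = 129.86.

Short run: with Pᵉ = 137, SRAS is Y = 28 + 9P. Setting AD = SRAS gives 2142 = 16P, so P = 133.88 and Y = 2170 − 7P = 1232.88.
Output 1232.88 is below potential 1261, so over time expected prices fall and SRAS shifts right until Y returns to 1261.
Long run: Y = 1261 on the AD curve gives 1261 = 2170 − 7P, so P = 129.86.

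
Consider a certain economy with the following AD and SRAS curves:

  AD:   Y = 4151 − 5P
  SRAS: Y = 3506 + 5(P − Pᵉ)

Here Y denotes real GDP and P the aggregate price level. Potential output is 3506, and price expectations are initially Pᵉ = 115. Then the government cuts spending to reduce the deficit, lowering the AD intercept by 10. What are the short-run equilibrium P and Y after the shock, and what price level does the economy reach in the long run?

Short run: P = 121, Y = 3536. Long run: P = 127.

AD shifts left: new AD is Y = 4141 − 5P. With Pᵉ = 115, SRAS is Y = 2931 + 5P.
Short run: 4141 − 5P = 2931 + 5P gives 1210 = 10P, so P = 121 and Y = 4141 − 5·121 = 3536.
Y = 3536 is above potential 3506; expectations adjust and SRAS shifts left until Y = 3506.
Long run: on the new AD curve, 3506 = 4141 − 5P gives P = 127.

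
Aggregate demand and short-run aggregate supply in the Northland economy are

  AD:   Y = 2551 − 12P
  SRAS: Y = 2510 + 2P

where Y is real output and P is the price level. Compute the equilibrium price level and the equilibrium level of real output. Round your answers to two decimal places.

P = 2.93, Y = 2515.86

Set AD = SRAS: 2551 − 12P = 2510 + 2P, so 41 = 14P and P = 2.93.
Substituting into AD, Y = 2551 − 12P = 2515.86.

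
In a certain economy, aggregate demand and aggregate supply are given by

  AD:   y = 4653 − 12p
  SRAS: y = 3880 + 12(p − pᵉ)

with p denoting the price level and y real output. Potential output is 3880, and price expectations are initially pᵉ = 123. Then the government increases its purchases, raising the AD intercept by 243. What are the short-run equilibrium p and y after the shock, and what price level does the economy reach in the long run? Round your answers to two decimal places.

Short run: p = 103.83, y = 3650.00. Long run: p = 84.67.

AD shifts right: new AD is y = 4896 − 12p. With pᵉ = 123, SRAS is y = 2404 + 12p.
Short run: 4896 − 12p = 2404 + 12p gives 2492 = 24p, so p = 103.83 and y = 4896 − 12p = 3650.00.
y = 3650.00 is below potential 3880; expectations adjust and SRAS shifts right until y = 3880.
Long run: on the new AD curve, 3880 = 4896 − 12p gives p = 84.67.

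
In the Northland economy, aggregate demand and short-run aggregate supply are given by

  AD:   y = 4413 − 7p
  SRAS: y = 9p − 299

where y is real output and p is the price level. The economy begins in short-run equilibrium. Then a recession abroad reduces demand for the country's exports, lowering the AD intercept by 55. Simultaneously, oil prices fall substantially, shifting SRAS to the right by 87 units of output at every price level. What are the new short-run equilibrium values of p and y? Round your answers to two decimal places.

After both shocks: AD is y = 4358 − 7p and SRAS is y = 9p − 212.
Setting them equal: 4570 = 16p, so p = 285.63.
Substituting into AD, y = 2358.63.

p = 285.63, y = 2358.63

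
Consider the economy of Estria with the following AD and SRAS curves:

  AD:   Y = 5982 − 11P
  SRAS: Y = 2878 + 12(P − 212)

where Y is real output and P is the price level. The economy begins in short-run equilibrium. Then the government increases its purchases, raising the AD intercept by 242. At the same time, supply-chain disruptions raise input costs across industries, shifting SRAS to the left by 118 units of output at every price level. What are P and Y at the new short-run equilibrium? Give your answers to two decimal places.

After both shocks: AD is Y = 6224 − 11P and SRAS is Y = 216 + 12P.
Setting them equal: 6008 = 23P, so P = 261.22.
Substituting into AD, Y = 3350.61.

P = 261.22, Y = 3350.61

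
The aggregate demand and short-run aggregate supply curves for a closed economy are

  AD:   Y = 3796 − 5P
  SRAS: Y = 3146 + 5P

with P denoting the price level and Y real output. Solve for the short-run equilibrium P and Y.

Set AD = SRAS: 3796 − 5P = 3146 + 5P, so 650 = 10P and P = 65.
Then Y = 3796 − 5·65 = 3471.

P = 65, Y = 3471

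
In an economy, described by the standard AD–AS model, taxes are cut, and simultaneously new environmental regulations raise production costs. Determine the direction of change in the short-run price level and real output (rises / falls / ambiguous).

Price level: rises; output: ambiguous

The first event is a positive demand shock: AD shifts right, which by itself pushes P up and Y up.
The second is an adverse supply shock: SRAS shifts left, which by itself pushes P up and Y down.
Both shocks push P up, so P rises. The two shocks push Y in opposite directions, so the effect on Y is ambiguous.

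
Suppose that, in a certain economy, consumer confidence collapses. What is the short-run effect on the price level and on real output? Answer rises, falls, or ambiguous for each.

This is a negative demand shock: AD shifts left.
Moving along the upward-sloping SRAS curve, P falls and Y falls.

Price level: falls; output: falls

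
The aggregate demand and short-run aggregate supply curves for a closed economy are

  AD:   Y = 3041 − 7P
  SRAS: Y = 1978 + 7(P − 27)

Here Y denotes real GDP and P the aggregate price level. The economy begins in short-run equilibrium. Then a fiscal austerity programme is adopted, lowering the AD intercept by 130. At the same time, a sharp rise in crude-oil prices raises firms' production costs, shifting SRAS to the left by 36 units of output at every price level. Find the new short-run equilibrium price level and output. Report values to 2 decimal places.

After both shocks: AD is Y = 2911 − 7P and SRAS is Y = 1753 + 7P.
Setting them equal: 1158 = 14P, so P = 82.71.
Substituting into AD, Y = 2332.00.

P = 82.71, Y = 2332.00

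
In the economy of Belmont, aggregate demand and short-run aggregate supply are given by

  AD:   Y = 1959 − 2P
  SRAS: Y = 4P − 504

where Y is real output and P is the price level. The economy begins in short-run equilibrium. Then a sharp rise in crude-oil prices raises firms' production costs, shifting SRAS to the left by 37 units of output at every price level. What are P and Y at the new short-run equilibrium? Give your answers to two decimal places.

This is a negative supply shock: SRAS shifts left.
New SRAS: Y = 4P − 541.
Set AD = SRAS: 1959 − 2P = 4P − 541, so 2500 = 6P and P = 416.67.
Substituting into AD, Y = 1125.67.

P = 416.67, Y = 1125.67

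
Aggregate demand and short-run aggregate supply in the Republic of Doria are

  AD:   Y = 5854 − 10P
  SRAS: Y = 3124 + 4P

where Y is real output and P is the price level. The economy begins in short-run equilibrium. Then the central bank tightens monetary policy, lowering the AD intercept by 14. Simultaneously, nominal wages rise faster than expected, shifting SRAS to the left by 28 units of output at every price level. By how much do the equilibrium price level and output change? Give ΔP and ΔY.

ΔP = +1, ΔY = -24

After both shocks: AD is Y = 5840 − 10P and SRAS is Y = 3096 + 4P.
Setting them equal: 2744 = 14P, so P = 196.
Y = 5840 − 10·196 = 3880.
Initially P = 195, Y = 3904, so ΔP = +1 and ΔY = -24.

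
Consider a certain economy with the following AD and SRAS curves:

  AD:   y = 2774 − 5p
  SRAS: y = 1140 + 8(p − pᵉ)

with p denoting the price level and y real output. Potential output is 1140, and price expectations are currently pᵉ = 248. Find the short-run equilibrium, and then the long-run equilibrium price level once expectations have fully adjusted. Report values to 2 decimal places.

Short run: with pᵉ = 248, SRAS is y = 8p − 844. Setting AD = SRAS gives 3618 = 13p, so p = 278.31 and y = 2774 − 5p = 1382.46.
Output 1382.46 is above potential 1140, so over time expected prices rise and SRAS shifts left until y returns to 1140.
Long run: y = 1140 on the AD curve gives 1140 = 2774 − 5p, so p = 326.80.

Short run: p = 278.31, y = 1382.46. Long run: p = 326.80.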